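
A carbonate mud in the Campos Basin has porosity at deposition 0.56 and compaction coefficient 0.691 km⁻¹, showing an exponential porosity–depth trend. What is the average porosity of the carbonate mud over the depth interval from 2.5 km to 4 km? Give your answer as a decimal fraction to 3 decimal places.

⟨φ⟩ = (1/(z₂−z₁)) ∫ φ₀ e^(−βz) dz = φ₀·(e^(−β·z₁) − e^(−β·z₂)) / (β·(z₂−z₁))
e^(−0.691×2.5) = 0.1777; e^(−0.691×4) = 0.0630
⟨φ⟩ = 0.56 × (0.1777 − 0.0630) / (0.691 × 1.5) = 0.56 × 0.1107 = 0.0620

0.062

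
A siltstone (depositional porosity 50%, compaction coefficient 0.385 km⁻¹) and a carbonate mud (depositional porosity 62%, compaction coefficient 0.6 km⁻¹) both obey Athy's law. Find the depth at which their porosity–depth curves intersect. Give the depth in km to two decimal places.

1.00 km

Set n₀ₐ e^(−cₐZ) = n₀ᵦ e^(−cᵦZ) ⇒ ln(n₀ₐ/n₀ᵦ) = (cₐ − cᵦ)·Z
Z = ln(0.5/0.62) / (0.385 − 0.6) = -0.2151 / -0.215 = 1.001 km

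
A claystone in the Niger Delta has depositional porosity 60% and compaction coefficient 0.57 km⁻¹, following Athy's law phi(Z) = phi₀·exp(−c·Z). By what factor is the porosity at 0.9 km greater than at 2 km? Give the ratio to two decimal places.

phi(Z₁)/phi(Z₂) = e^(−c·Z₁)/e^(−c·Z₂) = e^{c(Z₂−Z₁)}
= exp(0.57 × 1.1) = exp(0.627) = 1.8720

1.87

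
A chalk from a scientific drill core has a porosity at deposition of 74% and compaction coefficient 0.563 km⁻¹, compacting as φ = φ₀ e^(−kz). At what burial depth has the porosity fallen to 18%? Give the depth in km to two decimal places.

Invert Athy's law: z = ln(φ₀/φ) / k
z = ln(0.74/0.18) / 0.563 = ln(4.111) / 0.563 = 1.4137 / 0.563 = 2.511 km

2.51 km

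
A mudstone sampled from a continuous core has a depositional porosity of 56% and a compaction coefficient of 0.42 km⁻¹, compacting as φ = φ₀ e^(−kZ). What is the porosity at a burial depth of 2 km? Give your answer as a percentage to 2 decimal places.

φ = φ₀·exp(−k·Z) = 0.56 × exp(−0.42 × 2) = 0.56 × exp(−0.84)
  = 0.56 × 0.4317 = 0.2418

24.18%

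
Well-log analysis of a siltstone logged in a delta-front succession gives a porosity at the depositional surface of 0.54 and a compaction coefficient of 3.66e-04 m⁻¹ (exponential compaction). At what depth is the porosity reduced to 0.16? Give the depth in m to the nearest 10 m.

3320 m

Working in km (1 km = 1000 m; c in km⁻¹ = c in m⁻¹ × 1000):
Invert Athy's law: d = ln(n₀/n) / c
d = ln(0.54/0.16) / 0.366 = ln(3.375) / 0.366 = 1.2164 / 0.366 = 3.323 km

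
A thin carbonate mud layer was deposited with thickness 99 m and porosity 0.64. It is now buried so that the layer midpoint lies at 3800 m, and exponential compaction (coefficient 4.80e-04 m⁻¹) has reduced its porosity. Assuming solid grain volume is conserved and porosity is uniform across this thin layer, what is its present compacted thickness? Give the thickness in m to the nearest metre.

Working in km (1 km = 1000 m; β in km⁻¹ = β in m⁻¹ × 1000):
Porosity at 3.8 km: phi = 0.64·exp(−0.48×3.8) = 0.1033
Solid-volume conservation: h(1−phi) = h₀(1−phi₀) ⇒ h = h₀·(1−phi₀)/(1−phi)
h = 0.099 × (1 − 0.64)/(1 − 0.1033) = 0.099 × 0.4015 = 0.0397 km

40 m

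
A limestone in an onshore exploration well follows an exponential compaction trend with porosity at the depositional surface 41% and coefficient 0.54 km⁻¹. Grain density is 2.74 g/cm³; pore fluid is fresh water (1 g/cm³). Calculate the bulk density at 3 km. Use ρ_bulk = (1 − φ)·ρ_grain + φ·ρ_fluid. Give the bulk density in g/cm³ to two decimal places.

2.60 g/cm³

Porosity at depth: φ = 0.41·exp(−0.54×3) = 0.41×0.1979 = 0.0811
Bulk density: ρ_b = (1−φ)ρ_g + φ·ρ_f = 0.9189×2.74 + 0.0811×1
       = 2.518 + 0.081 = 2.599 g/cm³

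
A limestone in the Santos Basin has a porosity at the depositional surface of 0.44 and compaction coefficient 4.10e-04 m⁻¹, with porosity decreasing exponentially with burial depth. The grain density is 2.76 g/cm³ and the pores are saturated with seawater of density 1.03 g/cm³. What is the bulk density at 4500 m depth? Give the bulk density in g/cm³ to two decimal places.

Working in km (1 km = 1000 m; β in km⁻¹ = β in m⁻¹ × 1000):
Porosity at depth: n = 0.44·exp(−0.41×4.5) = 0.44×0.1580 = 0.0695
Bulk density: ρ_b = (1−n)ρ_g + n·ρ_f = 0.9305×2.76 + 0.0695×1.03
       = 2.568 + 0.072 = 2.640 g/cm³

2.64 g/cm³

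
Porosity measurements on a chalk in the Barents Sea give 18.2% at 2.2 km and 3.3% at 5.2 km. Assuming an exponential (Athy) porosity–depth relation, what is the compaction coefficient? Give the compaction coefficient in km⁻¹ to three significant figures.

Athy: phi(z) = phi₀ e^(−cz) ⇒ phi₁/phi₂ = e^{c(z₂−z₁)} ⇒ c = ln(phi₁/phi₂)/(z₂−z₁)
c = ln(0.182/0.033) / (5.2 − 2.2) = ln(5.515) / 3 = 1.7075 / 3 = 0.5692 km⁻¹

0.569 km⁻¹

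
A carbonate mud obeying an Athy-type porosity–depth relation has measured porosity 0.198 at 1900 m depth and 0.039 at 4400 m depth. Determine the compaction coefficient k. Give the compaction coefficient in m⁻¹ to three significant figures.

0.000650 m⁻¹

Working in km (1 km = 1000 m; k in km⁻¹ = k in m⁻¹ × 1000):
Athy: n(d) = n₀ e^(−kd) ⇒ n₁/n₂ = e^{k(d₂−d₁)} ⇒ k = ln(n₁/n₂)/(d₂−d₁)
k = ln(0.198/0.039) / (4.4 − 1.9) = ln(5.077) / 2.5 = 1.6247 / 2.5 = 0.6499 km⁻¹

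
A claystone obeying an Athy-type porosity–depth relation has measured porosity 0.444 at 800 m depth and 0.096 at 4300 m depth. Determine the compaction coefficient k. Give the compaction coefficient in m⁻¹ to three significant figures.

Working in km (1 km = 1000 m; k in km⁻¹ = k in m⁻¹ × 1000):
Athy: n(d) = n₀ e^(−kd) ⇒ n₁/n₂ = e^{k(d₂−d₁)} ⇒ k = ln(n₁/n₂)/(d₂−d₁)
k = ln(0.444/0.096) / (4.3 − 0.8) = ln(4.625) / 3.5 = 1.5315 / 3.5 = 0.4376 km⁻¹

0.000438 m⁻¹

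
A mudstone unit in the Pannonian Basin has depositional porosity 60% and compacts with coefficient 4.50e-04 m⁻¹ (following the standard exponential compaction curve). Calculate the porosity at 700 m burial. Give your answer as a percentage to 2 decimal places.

43.79%

Working in km (1 km = 1000 m; k in km⁻¹ = k in m⁻¹ × 1000):
n = n₀·exp(−k·Z) = 0.6 × exp(−0.45 × 0.7) = 0.6 × exp(−0.315)
  = 0.6 × 0.7298 = 0.4379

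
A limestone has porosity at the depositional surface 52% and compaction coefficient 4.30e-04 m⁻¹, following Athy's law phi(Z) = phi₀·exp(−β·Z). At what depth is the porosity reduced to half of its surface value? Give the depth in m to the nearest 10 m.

1610 m

Working in km (1 km = 1000 m; β in km⁻¹ = β in m⁻¹ × 1000):
phi/phi₀ = 1/2 ⇒ exp(−β·Z) = 1/2 ⇒ Z = ln(2) / β
Z = 0.6931 / 0.43 = 1.612 km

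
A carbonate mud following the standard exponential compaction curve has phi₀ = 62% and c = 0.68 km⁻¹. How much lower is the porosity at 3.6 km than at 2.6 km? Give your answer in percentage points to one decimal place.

5.2 percentage points

phi(2.6) = 0.62·e^(−0.68×2.6) = 0.1058
phi(3.6) = 0.62·e^(−0.68×3.6) = 0.0536
Δphi = 0.1058 − 0.0536 = 0.0522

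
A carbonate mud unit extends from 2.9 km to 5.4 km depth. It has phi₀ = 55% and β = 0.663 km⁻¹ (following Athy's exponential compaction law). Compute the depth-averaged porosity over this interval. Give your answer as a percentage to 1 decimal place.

⟨phi⟩ = (1/(z₂−z₁)) ∫ phi₀ e^(−βz) dz = phi₀·(e^(−β·z₁) − e^(−β·z₂)) / (β·(z₂−z₁))
e^(−0.663×2.9) = 0.1462; e^(−0.663×5.4) = 0.0279
⟨phi⟩ = 0.55 × (0.1462 − 0.0279) / (0.663 × 2.5) = 0.55 × 0.0714 = 0.0393

3.9%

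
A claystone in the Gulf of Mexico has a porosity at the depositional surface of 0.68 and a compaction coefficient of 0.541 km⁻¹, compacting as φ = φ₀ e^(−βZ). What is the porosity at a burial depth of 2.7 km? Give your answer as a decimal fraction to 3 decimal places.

0.158

φ = φ₀·exp(−β·Z) = 0.68 × exp(−0.541 × 2.7) = 0.68 × exp(−1.461)
  = 0.68 × 0.2321 = 0.1578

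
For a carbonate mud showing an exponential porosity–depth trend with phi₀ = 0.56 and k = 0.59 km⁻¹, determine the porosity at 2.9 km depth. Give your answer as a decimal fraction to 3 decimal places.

0.101

phi = phi₀·exp(−k·Z) = 0.56 × exp(−0.59 × 2.9) = 0.56 × exp(−1.711)
  = 0.56 × 0.1807 = 0.1012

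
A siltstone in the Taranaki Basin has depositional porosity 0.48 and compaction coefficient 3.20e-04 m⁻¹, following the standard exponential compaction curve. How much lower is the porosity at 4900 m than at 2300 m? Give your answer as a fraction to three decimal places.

Working in km (1 km = 1000 m; k in km⁻¹ = k in m⁻¹ × 1000):
n(2.3) = 0.48·e^(−0.32×2.3) = 0.2299
n(4.9) = 0.48·e^(−0.32×4.9) = 0.1001
Δn = 0.2299 − 0.1001 = 0.1299

0.130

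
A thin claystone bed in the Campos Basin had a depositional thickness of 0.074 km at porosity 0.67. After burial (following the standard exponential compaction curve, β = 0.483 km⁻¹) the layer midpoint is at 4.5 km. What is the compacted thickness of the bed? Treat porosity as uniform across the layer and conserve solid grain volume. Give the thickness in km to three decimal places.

0.026 km

Porosity at 4.5 km: φ = 0.67·exp(−0.483×4.5) = 0.0762
Solid-volume conservation: h(1−φ) = h₀(1−φ₀) ⇒ h = h₀·(1−φ₀)/(1−φ)
h = 0.074 × (1 − 0.67)/(1 − 0.0762) = 0.074 × 0.3572 = 0.0264 km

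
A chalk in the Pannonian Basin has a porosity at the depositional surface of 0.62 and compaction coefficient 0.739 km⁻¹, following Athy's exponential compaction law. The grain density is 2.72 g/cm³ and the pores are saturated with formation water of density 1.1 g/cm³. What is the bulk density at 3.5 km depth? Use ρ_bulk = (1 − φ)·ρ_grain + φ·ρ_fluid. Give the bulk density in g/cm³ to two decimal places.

2.64 g/cm³

Porosity at depth: φ = 0.62·exp(−0.739×3.5) = 0.62×0.0753 = 0.0467
Bulk density: ρ_b = (1−φ)ρ_g + φ·ρ_f = 0.9533×2.72 + 0.0467×1.1
       = 2.593 + 0.051 = 2.644 g/cm³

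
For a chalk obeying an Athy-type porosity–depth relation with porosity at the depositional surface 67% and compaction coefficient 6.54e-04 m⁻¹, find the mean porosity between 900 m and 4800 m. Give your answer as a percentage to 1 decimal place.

13.4%

Working in km (1 km = 1000 m; k in km⁻¹ = k in m⁻¹ × 1000):
⟨φ⟩ = (1/(d₂−d₁)) ∫ φ₀ e^(−kd) dd = φ₀·(e^(−k·d₁) − e^(−k·d₂)) / (k·(d₂−d₁))
e^(−0.654×0.9) = 0.5551; e^(−0.654×4.8) = 0.0433
⟨φ⟩ = 0.67 × (0.5551 − 0.0433) / (0.654 × 3.9) = 0.67 × 0.2007 = 0.1344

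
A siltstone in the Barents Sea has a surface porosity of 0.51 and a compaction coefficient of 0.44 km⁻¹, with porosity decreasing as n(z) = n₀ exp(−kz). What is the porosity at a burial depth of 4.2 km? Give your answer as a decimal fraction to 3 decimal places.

n = n₀·exp(−k·z) = 0.51 × exp(−0.44 × 4.2) = 0.51 × exp(−1.848)
  = 0.51 × 0.1576 = 0.0804

0.080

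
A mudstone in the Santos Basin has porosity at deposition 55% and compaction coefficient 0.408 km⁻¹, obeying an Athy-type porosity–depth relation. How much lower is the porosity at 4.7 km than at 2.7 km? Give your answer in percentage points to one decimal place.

φ(2.7) = 0.55·e^(−0.408×2.7) = 0.1828
φ(4.7) = 0.55·e^(−0.408×4.7) = 0.0808
Δφ = 0.1828 − 0.0808 = 0.1020

10.2 percentage points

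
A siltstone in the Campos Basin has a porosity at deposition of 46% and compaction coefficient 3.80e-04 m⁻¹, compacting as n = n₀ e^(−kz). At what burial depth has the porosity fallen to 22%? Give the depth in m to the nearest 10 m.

1940 m

Working in km (1 km = 1000 m; k in km⁻¹ = k in m⁻¹ × 1000):
Invert Athy's law: z = ln(n₀/n) / k
z = ln(0.46/0.22) / 0.38 = ln(2.091) / 0.38 = 0.7376 / 0.38 = 1.941 km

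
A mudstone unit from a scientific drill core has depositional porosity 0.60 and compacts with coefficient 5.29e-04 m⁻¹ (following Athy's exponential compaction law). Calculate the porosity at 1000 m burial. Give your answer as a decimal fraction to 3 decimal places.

Working in km (1 km = 1000 m; k in km⁻¹ = k in m⁻¹ × 1000):
n = n₀·exp(−k·Z) = 0.6 × exp(−0.529 × 1) = 0.6 × exp(−0.529)
  = 0.6 × 0.5892 = 0.3535

0.354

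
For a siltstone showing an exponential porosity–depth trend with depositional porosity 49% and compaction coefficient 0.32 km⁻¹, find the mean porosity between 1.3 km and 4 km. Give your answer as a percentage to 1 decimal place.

⟨phi⟩ = (1/(Z₂−Z₁)) ∫ phi₀ e^(−kZ) dZ = phi₀·(e^(−k·Z₁) − e^(−k·Z₂)) / (k·(Z₂−Z₁))
e^(−0.32×1.3) = 0.6597; e^(−0.32×4) = 0.2780
⟨phi⟩ = 0.49 × (0.6597 − 0.2780) / (0.32 × 2.7) = 0.49 × 0.4417 = 0.2164

21.6%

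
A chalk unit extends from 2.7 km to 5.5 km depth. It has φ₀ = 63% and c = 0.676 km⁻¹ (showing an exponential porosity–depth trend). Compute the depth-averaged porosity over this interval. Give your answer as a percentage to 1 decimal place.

⟨φ⟩ = (1/(z₂−z₁)) ∫ φ₀ e^(−cz) dz = φ₀·(e^(−c·z₁) − e^(−c·z₂)) / (c·(z₂−z₁))
e^(−0.676×2.7) = 0.1612; e^(−0.676×5.5) = 0.0243
⟨φ⟩ = 0.63 × (0.1612 − 0.0243) / (0.676 × 2.8) = 0.63 × 0.0723 = 0.0456

4.6%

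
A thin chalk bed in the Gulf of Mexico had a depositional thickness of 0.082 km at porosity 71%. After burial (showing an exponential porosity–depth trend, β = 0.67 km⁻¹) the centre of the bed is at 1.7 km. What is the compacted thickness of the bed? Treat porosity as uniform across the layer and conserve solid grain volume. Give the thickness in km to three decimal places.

0.031 km

Porosity at 1.7 km: φ = 0.71·exp(−0.67×1.7) = 0.2273
Solid-volume conservation: h(1−φ) = h₀(1−φ₀) ⇒ h = h₀·(1−φ₀)/(1−φ)
h = 0.082 × (1 − 0.71)/(1 − 0.2273) = 0.082 × 0.3753 = 0.0308 km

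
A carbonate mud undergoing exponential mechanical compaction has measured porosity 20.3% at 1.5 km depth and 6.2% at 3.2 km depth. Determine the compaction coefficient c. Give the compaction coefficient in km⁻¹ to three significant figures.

Athy: phi(d) = phi₀ e^(−cd) ⇒ phi₁/phi₂ = e^{c(d₂−d₁)} ⇒ c = ln(phi₁/phi₂)/(d₂−d₁)
c = ln(0.203/0.062) / (3.2 − 1.5) = ln(3.274) / 1.7 = 1.1861 / 1.7 = 0.6977 km⁻¹

0.698 km⁻¹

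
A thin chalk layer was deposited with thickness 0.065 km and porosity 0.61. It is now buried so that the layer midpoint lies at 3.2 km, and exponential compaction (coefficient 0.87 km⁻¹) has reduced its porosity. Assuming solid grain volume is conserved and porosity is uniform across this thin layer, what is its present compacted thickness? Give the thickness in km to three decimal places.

0.026 km

Porosity at 3.2 km: φ = 0.61·exp(−0.87×3.2) = 0.0377
Solid-volume conservation: h(1−φ) = h₀(1−φ₀) ⇒ h = h₀·(1−φ₀)/(1−φ)
h = 0.065 × (1 − 0.61)/(1 − 0.0377) = 0.065 × 0.4053 = 0.0263 km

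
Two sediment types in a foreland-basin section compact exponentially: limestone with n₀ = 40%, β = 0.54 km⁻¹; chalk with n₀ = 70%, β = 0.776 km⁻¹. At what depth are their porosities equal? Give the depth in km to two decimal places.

2.37 km

Set n₀ₐ e^(−βₐz) = n₀ᵦ e^(−βᵦz) ⇒ ln(n₀ₐ/n₀ᵦ) = (βₐ − βᵦ)·z
z = ln(0.4/0.7) / (0.54 − 0.776) = -0.5596 / -0.236 = 2.371 km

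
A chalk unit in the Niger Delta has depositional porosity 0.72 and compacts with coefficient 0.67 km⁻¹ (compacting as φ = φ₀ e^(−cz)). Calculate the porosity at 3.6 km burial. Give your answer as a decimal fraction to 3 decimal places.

0.065

φ = φ₀·exp(−c·z) = 0.72 × exp(−0.67 × 3.6) = 0.72 × exp(−2.412)
  = 0.72 × 0.0896 = 0.0645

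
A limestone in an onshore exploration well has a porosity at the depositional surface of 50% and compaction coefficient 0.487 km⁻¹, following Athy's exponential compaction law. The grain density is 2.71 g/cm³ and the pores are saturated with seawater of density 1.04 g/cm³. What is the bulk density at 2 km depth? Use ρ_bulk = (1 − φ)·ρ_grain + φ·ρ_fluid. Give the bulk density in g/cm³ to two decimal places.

2.39 g/cm³

Porosity at depth: n = 0.5·exp(−0.487×2) = 0.5×0.3776 = 0.1888
Bulk density: ρ_b = (1−n)ρ_g + n·ρ_f = 0.8112×2.71 + 0.1888×1.04
       = 2.198 + 0.196 = 2.395 g/cm³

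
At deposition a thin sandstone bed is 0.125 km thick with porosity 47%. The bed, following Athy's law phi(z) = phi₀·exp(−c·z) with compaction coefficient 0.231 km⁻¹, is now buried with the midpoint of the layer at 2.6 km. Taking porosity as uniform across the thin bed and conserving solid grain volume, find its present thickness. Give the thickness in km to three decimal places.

Porosity at 2.6 km: phi = 0.47·exp(−0.231×2.6) = 0.2578
Solid-volume conservation: h(1−phi) = h₀(1−phi₀) ⇒ h = h₀·(1−phi₀)/(1−phi)
h = 0.125 × (1 − 0.47)/(1 − 0.2578) = 0.125 × 0.7141 = 0.0893 km

0.089 km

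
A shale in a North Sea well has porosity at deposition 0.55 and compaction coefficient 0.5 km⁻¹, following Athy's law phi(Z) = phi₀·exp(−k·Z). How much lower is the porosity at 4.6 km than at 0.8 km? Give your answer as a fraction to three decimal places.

0.314

phi(0.8) = 0.55·e^(−0.5×0.8) = 0.3687
phi(4.6) = 0.55·e^(−0.5×4.6) = 0.0551
Δphi = 0.3687 − 0.0551 = 0.3135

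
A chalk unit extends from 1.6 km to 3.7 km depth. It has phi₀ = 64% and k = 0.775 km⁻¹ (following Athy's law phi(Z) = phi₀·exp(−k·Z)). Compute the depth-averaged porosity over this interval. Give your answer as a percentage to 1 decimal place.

⟨phi⟩ = (1/(Z₂−Z₁)) ∫ phi₀ e^(−kZ) dZ = phi₀·(e^(−k·Z₁) − e^(−k·Z₂)) / (k·(Z₂−Z₁))
e^(−0.775×1.6) = 0.2894; e^(−0.775×3.7) = 0.0568
⟨phi⟩ = 0.64 × (0.2894 − 0.0568) / (0.775 × 2.1) = 0.64 × 0.1429 = 0.0914

9.1%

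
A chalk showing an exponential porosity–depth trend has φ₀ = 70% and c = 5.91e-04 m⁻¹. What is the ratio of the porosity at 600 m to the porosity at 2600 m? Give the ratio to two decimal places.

3.26

Working in km (1 km = 1000 m; c in km⁻¹ = c in m⁻¹ × 1000):
φ(z₁)/φ(z₂) = e^(−c·z₁)/e^(−c·z₂) = e^{c(z₂−z₁)}
= exp(0.591 × 2) = exp(1.182) = 3.2609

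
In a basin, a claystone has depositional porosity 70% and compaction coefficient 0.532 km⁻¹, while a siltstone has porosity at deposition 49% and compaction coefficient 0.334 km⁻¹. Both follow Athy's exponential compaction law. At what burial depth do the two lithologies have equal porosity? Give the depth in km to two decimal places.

1.80 km

Set phi₀ₐ e^(−cₐZ) = phi₀ᵦ e^(−cᵦZ) ⇒ ln(phi₀ₐ/phi₀ᵦ) = (cₐ − cᵦ)·Z
Z = ln(0.7/0.49) / (0.532 − 0.334) = 0.3567 / 0.198 = 1.801 km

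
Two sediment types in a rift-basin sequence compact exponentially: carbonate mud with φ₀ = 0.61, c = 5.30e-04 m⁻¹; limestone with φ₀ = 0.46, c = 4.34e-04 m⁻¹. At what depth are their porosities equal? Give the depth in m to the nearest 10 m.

Working in km (1 km = 1000 m; c in km⁻¹ = c in m⁻¹ × 1000):
Set φ₀ₐ e^(−cₐz) = φ₀ᵦ e^(−cᵦz) ⇒ ln(φ₀ₐ/φ₀ᵦ) = (cₐ − cᵦ)·z
z = ln(0.61/0.46) / (0.53 − 0.434) = 0.2822 / 0.096 = 2.940 km

2940 m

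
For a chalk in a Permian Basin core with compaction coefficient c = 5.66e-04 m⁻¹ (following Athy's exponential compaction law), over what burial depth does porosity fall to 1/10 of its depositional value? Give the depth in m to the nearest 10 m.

4070 m

Working in km (1 km = 1000 m; c in km⁻¹ = c in m⁻¹ × 1000):
phi/phi₀ = 1/10 ⇒ exp(−c·z) = 1/10 ⇒ z = ln(10) / c
z = 2.3026 / 0.566 = 4.068 km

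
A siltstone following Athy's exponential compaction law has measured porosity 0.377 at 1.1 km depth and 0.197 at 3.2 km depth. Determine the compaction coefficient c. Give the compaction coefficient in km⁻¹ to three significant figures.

Athy: phi(z) = phi₀ e^(−cz) ⇒ phi₁/phi₂ = e^{c(z₂−z₁)} ⇒ c = ln(phi₁/phi₂)/(z₂−z₁)
c = ln(0.377/0.197) / (3.2 − 1.1) = ln(1.914) / 2.1 = 0.6490 / 2.1 = 0.3091 km⁻¹

0.309 km⁻¹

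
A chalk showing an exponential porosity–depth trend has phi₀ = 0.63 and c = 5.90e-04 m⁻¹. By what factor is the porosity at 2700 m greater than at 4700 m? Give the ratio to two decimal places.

3.25

Working in km (1 km = 1000 m; c in km⁻¹ = c in m⁻¹ × 1000):
phi(d₁)/phi(d₂) = e^(−c·d₁)/e^(−c·d₂) = e^{c(d₂−d₁)}
= exp(0.59 × 2) = exp(1.18) = 3.2544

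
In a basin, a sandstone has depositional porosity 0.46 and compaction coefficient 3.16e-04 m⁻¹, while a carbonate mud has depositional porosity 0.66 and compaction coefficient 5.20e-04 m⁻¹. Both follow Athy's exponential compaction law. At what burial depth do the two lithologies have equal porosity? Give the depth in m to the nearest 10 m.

1770 m

Working in km (1 km = 1000 m; c in km⁻¹ = c in m⁻¹ × 1000):
Set phi₀ₐ e^(−cₐZ) = phi₀ᵦ e^(−cᵦZ) ⇒ ln(phi₀ₐ/phi₀ᵦ) = (cₐ − cᵦ)·Z
Z = ln(0.46/0.66) / (0.316 − 0.52) = -0.3610 / -0.204 = 1.770 km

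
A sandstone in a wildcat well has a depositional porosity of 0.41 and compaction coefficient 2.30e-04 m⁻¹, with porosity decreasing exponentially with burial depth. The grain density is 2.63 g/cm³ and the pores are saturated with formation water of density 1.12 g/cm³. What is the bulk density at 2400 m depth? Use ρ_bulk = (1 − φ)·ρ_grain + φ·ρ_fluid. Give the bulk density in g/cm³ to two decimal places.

2.27 g/cm³

Working in km (1 km = 1000 m; c in km⁻¹ = c in m⁻¹ × 1000):
Porosity at depth: φ = 0.41·exp(−0.23×2.4) = 0.41×0.5758 = 0.2361
Bulk density: ρ_b = (1−φ)ρ_g + φ·ρ_f = 0.7639×2.63 + 0.2361×1.12
       = 2.009 + 0.264 = 2.274 g/cm³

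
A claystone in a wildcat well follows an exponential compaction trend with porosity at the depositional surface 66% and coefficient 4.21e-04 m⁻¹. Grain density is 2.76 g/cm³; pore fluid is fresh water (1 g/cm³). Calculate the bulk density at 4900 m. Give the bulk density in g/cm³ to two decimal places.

Working in km (1 km = 1000 m; c in km⁻¹ = c in m⁻¹ × 1000):
Porosity at depth: phi = 0.66·exp(−0.421×4.9) = 0.66×0.1271 = 0.0839
Bulk density: ρ_b = (1−phi)ρ_g + phi·ρ_f = 0.9161×2.76 + 0.0839×1
       = 2.529 + 0.084 = 2.612 g/cm³

2.61 g/cm³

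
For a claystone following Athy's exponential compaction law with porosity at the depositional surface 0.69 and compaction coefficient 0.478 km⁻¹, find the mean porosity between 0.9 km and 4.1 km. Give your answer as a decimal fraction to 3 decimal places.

⟨φ⟩ = (1/(d₂−d₁)) ∫ φ₀ e^(−cd) dd = φ₀·(e^(−c·d₁) − e^(−c·d₂)) / (c·(d₂−d₁))
e^(−0.478×0.9) = 0.6504; e^(−0.478×4.1) = 0.1409
⟨φ⟩ = 0.69 × (0.6504 − 0.1409) / (0.478 × 3.2) = 0.69 × 0.3331 = 0.2298

0.230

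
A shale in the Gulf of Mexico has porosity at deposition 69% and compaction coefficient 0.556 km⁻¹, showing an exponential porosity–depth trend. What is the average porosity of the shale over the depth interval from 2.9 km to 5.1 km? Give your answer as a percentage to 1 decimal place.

7.9%

⟨n⟩ = (1/(Z₂−Z₁)) ∫ n₀ e^(−cZ) dZ = n₀·(e^(−c·Z₁) − e^(−c·Z₂)) / (c·(Z₂−Z₁))
e^(−0.556×2.9) = 0.1994; e^(−0.556×5.1) = 0.0587
⟨n⟩ = 0.69 × (0.1994 − 0.0587) / (0.556 × 2.2) = 0.69 × 0.1150 = 0.0794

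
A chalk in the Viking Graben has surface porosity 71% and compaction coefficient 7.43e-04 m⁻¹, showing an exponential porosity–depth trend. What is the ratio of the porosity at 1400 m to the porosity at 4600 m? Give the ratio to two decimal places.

10.78

Working in km (1 km = 1000 m; c in km⁻¹ = c in m⁻¹ × 1000):
phi(d₁)/phi(d₂) = e^(−c·d₁)/e^(−c·d₂) = e^{c(d₂−d₁)}
= exp(0.743 × 3.2) = exp(2.378) = 10.7790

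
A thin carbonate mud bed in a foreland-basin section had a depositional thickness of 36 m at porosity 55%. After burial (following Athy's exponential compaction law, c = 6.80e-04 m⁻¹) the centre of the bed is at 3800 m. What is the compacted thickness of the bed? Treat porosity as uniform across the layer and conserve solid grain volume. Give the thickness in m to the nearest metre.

Working in km (1 km = 1000 m; c in km⁻¹ = c in m⁻¹ × 1000):
Porosity at 3.8 km: phi = 0.55·exp(−0.68×3.8) = 0.0415
Solid-volume conservation: h(1−phi) = h₀(1−phi₀) ⇒ h = h₀·(1−phi₀)/(1−phi)
h = 0.036 × (1 − 0.55)/(1 − 0.0415) = 0.036 × 0.4695 = 0.0169 km

17 m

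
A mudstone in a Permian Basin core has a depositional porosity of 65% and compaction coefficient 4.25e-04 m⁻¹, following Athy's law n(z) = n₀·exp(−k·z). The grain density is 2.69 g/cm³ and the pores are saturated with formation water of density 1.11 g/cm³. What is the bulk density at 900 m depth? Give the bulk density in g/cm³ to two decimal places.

Working in km (1 km = 1000 m; k in km⁻¹ = k in m⁻¹ × 1000):
Porosity at depth: n = 0.65·exp(−0.425×0.9) = 0.65×0.6822 = 0.4434
Bulk density: ρ_b = (1−n)ρ_g + n·ρ_f = 0.5566×2.69 + 0.4434×1.11
       = 1.497 + 0.492 = 1.989 g/cm³

1.99 g/cm³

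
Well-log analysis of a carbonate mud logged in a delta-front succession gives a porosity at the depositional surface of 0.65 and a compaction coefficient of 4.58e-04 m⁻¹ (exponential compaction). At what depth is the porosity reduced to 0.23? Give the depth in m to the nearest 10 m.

Working in km (1 km = 1000 m; c in km⁻¹ = c in m⁻¹ × 1000):
Invert Athy's law: d = ln(n₀/n) / c
d = ln(0.65/0.23) / 0.458 = ln(2.826) / 0.458 = 1.0389 / 0.458 = 2.268 km

2270 m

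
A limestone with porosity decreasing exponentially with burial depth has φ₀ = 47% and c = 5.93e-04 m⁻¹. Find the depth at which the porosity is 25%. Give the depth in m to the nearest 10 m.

1060 m

Working in km (1 km = 1000 m; c in km⁻¹ = c in m⁻¹ × 1000):
Invert Athy's law: Z = ln(φ₀/φ) / c
Z = ln(0.47/0.25) / 0.593 = ln(1.88) / 0.593 = 0.6313 / 0.593 = 1.065 km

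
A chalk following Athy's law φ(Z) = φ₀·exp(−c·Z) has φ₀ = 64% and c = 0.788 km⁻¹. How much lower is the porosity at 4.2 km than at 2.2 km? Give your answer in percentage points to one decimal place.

9.0 percentage points

φ(2.2) = 0.64·e^(−0.788×2.2) = 0.1131
φ(4.2) = 0.64·e^(−0.788×4.2) = 0.0234
Δφ = 0.1131 − 0.0234 = 0.0897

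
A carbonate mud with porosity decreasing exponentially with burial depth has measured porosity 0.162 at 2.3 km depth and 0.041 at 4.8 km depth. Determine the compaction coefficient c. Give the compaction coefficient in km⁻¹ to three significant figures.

Athy: phi(z) = phi₀ e^(−cz) ⇒ phi₁/phi₂ = e^{c(z₂−z₁)} ⇒ c = ln(phi₁/phi₂)/(z₂−z₁)
c = ln(0.162/0.041) / (4.8 − 2.3) = ln(3.951) / 2.5 = 1.3740 / 2.5 = 0.5496 km⁻¹

0.550 km⁻¹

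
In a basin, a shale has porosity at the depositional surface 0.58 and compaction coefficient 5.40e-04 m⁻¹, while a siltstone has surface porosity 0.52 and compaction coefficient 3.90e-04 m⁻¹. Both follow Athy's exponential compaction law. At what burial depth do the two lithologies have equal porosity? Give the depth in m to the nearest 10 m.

730 m

Working in km (1 km = 1000 m; c in km⁻¹ = c in m⁻¹ × 1000):
Set n₀ₐ e^(−cₐz) = n₀ᵦ e^(−cᵦz) ⇒ ln(n₀ₐ/n₀ᵦ) = (cₐ − cᵦ)·z
z = ln(0.58/0.52) / (0.54 − 0.39) = 0.1092 / 0.15 = 0.728 km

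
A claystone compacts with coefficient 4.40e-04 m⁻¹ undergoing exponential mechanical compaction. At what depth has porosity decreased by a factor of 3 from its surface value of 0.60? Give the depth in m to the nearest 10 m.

Working in km (1 km = 1000 m; β in km⁻¹ = β in m⁻¹ × 1000):
n/n₀ = 1/3 ⇒ exp(−β·d) = 1/3 ⇒ d = ln(3) / β
d = 1.0986 / 0.44 = 2.497 km

2500 m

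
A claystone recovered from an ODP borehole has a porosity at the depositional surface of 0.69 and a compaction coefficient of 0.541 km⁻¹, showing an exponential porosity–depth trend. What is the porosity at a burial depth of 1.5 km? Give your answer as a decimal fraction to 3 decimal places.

φ = φ₀·exp(−β·Z) = 0.69 × exp(−0.541 × 1.5) = 0.69 × exp(−0.8115)
  = 0.69 × 0.4442 = 0.3065

0.306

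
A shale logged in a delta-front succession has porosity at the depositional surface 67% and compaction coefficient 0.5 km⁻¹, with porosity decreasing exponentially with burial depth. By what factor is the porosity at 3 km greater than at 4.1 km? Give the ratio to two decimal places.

1.73

φ(z₁)/φ(z₂) = e^(−k·z₁)/e^(−k·z₂) = e^{k(z₂−z₁)}
= exp(0.5 × 1.1) = exp(0.55) = 1.7333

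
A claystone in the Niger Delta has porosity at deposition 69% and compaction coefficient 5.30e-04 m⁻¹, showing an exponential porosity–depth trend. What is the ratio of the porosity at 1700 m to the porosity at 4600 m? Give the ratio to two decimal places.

Working in km (1 km = 1000 m; c in km⁻¹ = c in m⁻¹ × 1000):
phi(d₁)/phi(d₂) = e^(−c·d₁)/e^(−c·d₂) = e^{c(d₂−d₁)}
= exp(0.53 × 2.9) = exp(1.537) = 4.6506

4.65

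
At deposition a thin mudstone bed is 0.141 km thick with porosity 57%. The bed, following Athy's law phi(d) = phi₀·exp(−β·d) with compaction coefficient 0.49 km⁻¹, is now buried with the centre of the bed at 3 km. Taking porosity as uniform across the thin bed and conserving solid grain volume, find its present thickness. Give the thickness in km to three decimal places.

0.070 km

Porosity at 3 km: phi = 0.57·exp(−0.49×3) = 0.1311
Solid-volume conservation: h(1−phi) = h₀(1−phi₀) ⇒ h = h₀·(1−phi₀)/(1−phi)
h = 0.141 × (1 − 0.57)/(1 − 0.1311) = 0.141 × 0.4949 = 0.0698 km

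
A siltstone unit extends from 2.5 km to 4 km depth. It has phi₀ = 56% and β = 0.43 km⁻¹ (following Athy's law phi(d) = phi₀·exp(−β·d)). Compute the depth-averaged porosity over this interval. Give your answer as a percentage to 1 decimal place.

14.1%

⟨phi⟩ = (1/(d₂−d₁)) ∫ phi₀ e^(−βd) dd = phi₀·(e^(−β·d₁) − e^(−β·d₂)) / (β·(d₂−d₁))
e^(−0.43×2.5) = 0.3413; e^(−0.43×4) = 0.1791
⟨phi⟩ = 0.56 × (0.3413 − 0.1791) / (0.43 × 1.5) = 0.56 × 0.2515 = 0.1409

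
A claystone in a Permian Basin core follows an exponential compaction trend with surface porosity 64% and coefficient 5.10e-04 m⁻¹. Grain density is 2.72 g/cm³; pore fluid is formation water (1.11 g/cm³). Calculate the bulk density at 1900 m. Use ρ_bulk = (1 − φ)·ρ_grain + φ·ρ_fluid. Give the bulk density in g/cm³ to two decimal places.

2.33 g/cm³

Working in km (1 km = 1000 m; k in km⁻¹ = k in m⁻¹ × 1000):
Porosity at depth: φ = 0.64·exp(−0.51×1.9) = 0.64×0.3795 = 0.2429
Bulk density: ρ_b = (1−φ)ρ_g + φ·ρ_f = 0.7571×2.72 + 0.2429×1.11
       = 2.059 + 0.270 = 2.329 g/cm³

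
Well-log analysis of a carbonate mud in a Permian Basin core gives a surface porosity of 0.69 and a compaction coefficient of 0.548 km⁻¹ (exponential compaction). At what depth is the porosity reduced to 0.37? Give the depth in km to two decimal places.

Invert Athy's law: Z = ln(n₀/n) / k
Z = ln(0.69/0.37) / 0.548 = ln(1.865) / 0.548 = 0.6232 / 0.548 = 1.137 km

1.14 km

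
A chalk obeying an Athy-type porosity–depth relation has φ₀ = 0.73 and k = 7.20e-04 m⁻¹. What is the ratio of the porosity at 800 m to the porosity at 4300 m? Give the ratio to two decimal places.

Working in km (1 km = 1000 m; k in km⁻¹ = k in m⁻¹ × 1000):
φ(z₁)/φ(z₂) = e^(−k·z₁)/e^(−k·z₂) = e^{k(z₂−z₁)}
= exp(0.72 × 3.5) = exp(2.52) = 12.4286

12.43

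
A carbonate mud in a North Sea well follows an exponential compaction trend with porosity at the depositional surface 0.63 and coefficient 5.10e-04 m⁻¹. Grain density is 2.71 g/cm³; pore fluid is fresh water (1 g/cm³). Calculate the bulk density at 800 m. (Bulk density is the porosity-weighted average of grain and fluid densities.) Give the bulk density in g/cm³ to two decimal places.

1.99 g/cm³

Working in km (1 km = 1000 m; c in km⁻¹ = c in m⁻¹ × 1000):
Porosity at depth: n = 0.63·exp(−0.51×0.8) = 0.63×0.6650 = 0.4189
Bulk density: ρ_b = (1−n)ρ_g + n·ρ_f = 0.5811×2.71 + 0.4189×1
       = 1.575 + 0.419 = 1.994 g/cm³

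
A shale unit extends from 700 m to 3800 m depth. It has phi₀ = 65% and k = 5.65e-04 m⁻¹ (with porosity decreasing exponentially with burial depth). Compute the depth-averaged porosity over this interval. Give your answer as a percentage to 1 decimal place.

20.7%

Working in km (1 km = 1000 m; k in km⁻¹ = k in m⁻¹ × 1000):
⟨phi⟩ = (1/(Z₂−Z₁)) ∫ phi₀ e^(−kZ) dZ = phi₀·(e^(−k·Z₁) − e^(−k·Z₂)) / (k·(Z₂−Z₁))
e^(−0.565×0.7) = 0.6733; e^(−0.565×3.8) = 0.1168
⟨phi⟩ = 0.65 × (0.6733 − 0.1168) / (0.565 × 3.1) = 0.65 × 0.3177 = 0.2065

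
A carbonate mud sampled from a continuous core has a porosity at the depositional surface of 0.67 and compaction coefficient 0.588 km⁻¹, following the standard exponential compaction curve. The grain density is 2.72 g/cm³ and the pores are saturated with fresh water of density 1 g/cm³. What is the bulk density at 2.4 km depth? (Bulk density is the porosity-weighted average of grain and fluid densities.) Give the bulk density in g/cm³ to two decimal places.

Porosity at depth: n = 0.67·exp(−0.588×2.4) = 0.67×0.2439 = 0.1634
Bulk density: ρ_b = (1−n)ρ_g + n·ρ_f = 0.8366×2.72 + 0.1634×1
       = 2.276 + 0.163 = 2.439 g/cm³

2.44 g/cm³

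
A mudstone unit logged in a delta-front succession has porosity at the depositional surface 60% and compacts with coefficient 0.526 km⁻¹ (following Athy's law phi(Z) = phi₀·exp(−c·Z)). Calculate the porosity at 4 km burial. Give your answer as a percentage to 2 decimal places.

7.32%

phi = phi₀·exp(−c·Z) = 0.6 × exp(−0.526 × 4) = 0.6 × exp(−2.104)
  = 0.6 × 0.1220 = 0.0732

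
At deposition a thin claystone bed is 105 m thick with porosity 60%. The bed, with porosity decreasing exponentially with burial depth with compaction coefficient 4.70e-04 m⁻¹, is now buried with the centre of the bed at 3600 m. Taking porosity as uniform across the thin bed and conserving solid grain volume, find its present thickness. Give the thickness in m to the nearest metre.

Working in km (1 km = 1000 m; β in km⁻¹ = β in m⁻¹ × 1000):
Porosity at 3.6 km: n = 0.6·exp(−0.47×3.6) = 0.1105
Solid-volume conservation: h(1−n) = h₀(1−n₀) ⇒ h = h₀·(1−n₀)/(1−n)
h = 0.105 × (1 − 0.6)/(1 − 0.1105) = 0.105 × 0.4497 = 0.0472 km

47 m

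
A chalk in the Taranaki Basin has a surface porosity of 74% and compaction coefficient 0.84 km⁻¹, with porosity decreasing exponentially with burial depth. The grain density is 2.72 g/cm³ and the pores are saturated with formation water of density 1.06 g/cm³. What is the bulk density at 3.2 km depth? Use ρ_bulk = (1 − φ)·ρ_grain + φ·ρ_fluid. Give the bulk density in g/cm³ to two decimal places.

Porosity at depth: n = 0.74·exp(−0.84×3.2) = 0.74×0.0680 = 0.0503
Bulk density: ρ_b = (1−n)ρ_g + n·ρ_f = 0.9497×2.72 + 0.0503×1.06
       = 2.583 + 0.053 = 2.636 g/cm³

2.64 g/cm³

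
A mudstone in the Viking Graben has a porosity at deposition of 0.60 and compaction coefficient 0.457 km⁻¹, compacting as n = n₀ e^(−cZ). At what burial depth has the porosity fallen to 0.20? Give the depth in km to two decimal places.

2.40 km

Invert Athy's law: Z = ln(n₀/n) / c
Z = ln(0.6/0.2) / 0.457 = ln(3) / 0.457 = 1.0986 / 0.457 = 2.404 km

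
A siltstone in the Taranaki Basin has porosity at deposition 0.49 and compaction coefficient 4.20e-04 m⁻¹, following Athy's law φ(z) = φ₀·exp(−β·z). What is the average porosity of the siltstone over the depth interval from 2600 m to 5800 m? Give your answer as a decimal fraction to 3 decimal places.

0.090

Working in km (1 km = 1000 m; β in km⁻¹ = β in m⁻¹ × 1000):
⟨φ⟩ = (1/(z₂−z₁)) ∫ φ₀ e^(−βz) dz = φ₀·(e^(−β·z₁) − e^(−β·z₂)) / (β·(z₂−z₁))
e^(−0.42×2.6) = 0.3355; e^(−0.42×5.8) = 0.0875
⟨φ⟩ = 0.49 × (0.3355 − 0.0875) / (0.42 × 3.2) = 0.49 × 0.1845 = 0.0904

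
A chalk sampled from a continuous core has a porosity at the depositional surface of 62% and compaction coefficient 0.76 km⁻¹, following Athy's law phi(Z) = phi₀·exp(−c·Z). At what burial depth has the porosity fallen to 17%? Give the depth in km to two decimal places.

Invert Athy's law: Z = ln(phi₀/phi) / c
Z = ln(0.62/0.17) / 0.76 = ln(3.647) / 0.76 = 1.2939 / 0.76 = 1.703 km

1.70 km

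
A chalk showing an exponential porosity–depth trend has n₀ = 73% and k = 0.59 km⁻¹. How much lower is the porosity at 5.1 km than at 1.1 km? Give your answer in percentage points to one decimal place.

34.5 percentage points

n(1.1) = 0.73·e^(−0.59×1.1) = 0.3815
n(5.1) = 0.73·e^(−0.59×5.1) = 0.0360
Δn = 0.3815 − 0.0360 = 0.3455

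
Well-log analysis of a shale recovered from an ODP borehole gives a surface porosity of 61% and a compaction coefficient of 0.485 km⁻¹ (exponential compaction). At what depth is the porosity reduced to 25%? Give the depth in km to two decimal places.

Invert Athy's law: z = ln(φ₀/φ) / k
z = ln(0.61/0.25) / 0.485 = ln(2.44) / 0.485 = 0.8920 / 0.485 = 1.839 km

1.84 km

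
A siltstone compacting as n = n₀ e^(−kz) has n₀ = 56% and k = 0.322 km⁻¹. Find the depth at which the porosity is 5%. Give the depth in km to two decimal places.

7.50 km

Invert Athy's law: z = ln(n₀/n) / k
z = ln(0.56/0.05) / 0.322 = ln(11.2) / 0.322 = 2.4159 / 0.322 = 7.503 km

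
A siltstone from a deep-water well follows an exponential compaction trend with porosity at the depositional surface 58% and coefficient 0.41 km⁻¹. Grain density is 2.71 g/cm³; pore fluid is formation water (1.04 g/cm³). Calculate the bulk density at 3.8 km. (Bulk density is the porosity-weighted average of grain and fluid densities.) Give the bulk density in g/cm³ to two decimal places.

Porosity at depth: φ = 0.58·exp(−0.41×3.8) = 0.58×0.2106 = 0.1221
Bulk density: ρ_b = (1−φ)ρ_g + φ·ρ_f = 0.8779×2.71 + 0.1221×1.04
       = 2.379 + 0.127 = 2.506 g/cm³

2.51 g/cm³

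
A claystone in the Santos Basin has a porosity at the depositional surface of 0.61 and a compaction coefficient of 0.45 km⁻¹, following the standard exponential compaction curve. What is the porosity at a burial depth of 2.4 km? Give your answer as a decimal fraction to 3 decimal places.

0.207

phi = phi₀·exp(−β·d) = 0.61 × exp(−0.45 × 2.4) = 0.61 × exp(−1.08)
  = 0.61 × 0.3396 = 0.2072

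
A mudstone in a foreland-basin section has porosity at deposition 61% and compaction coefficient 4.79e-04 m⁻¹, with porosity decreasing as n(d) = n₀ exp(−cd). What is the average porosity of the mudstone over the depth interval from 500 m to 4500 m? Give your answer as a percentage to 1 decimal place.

21.4%

Working in km (1 km = 1000 m; c in km⁻¹ = c in m⁻¹ × 1000):
⟨n⟩ = (1/(d₂−d₁)) ∫ n₀ e^(−cd) dd = n₀·(e^(−c·d₁) − e^(−c·d₂)) / (c·(d₂−d₁))
e^(−0.479×0.5) = 0.7870; e^(−0.479×4.5) = 0.1158
⟨n⟩ = 0.61 × (0.7870 − 0.1158) / (0.479 × 4) = 0.61 × 0.3503 = 0.2137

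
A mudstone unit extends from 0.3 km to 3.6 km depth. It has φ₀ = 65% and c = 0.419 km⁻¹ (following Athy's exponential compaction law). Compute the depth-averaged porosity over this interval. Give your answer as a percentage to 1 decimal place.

31.1%

⟨φ⟩ = (1/(d₂−d₁)) ∫ φ₀ e^(−cd) dd = φ₀·(e^(−c·d₁) − e^(−c·d₂)) / (c·(d₂−d₁))
e^(−0.419×0.3) = 0.8819; e^(−0.419×3.6) = 0.2213
⟨φ⟩ = 0.65 × (0.8819 − 0.2213) / (0.419 × 3.3) = 0.65 × 0.4778 = 0.3106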